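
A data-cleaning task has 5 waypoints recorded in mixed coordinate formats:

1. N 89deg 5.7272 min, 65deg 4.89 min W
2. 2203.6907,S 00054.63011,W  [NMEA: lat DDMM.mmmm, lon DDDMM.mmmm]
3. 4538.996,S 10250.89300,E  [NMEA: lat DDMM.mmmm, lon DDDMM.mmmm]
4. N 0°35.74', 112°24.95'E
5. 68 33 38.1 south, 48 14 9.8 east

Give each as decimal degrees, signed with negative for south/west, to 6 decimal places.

1. 89.095453, -65.081500
2. -22.061512, -0.910502
3. -45.649933, 102.848217
4. 0.595667, 112.415833
5. -68.560583, 48.236056

Point 1:
  Latitude: 89 + 5.7272/60 = 89.0954533
  N → positive
  Longitude: 65 + 4.89/60 = 65.0815000
  hemisphere W, so the sign is −
Point 2:
  Latitude: split at 2 digits → 22° and 3.6907′; 22 + 3.6907/60 = 22.0615117
  hemisphere S, so the sign is −
  Longitude: degrees = first 3 digits = 0, minutes = 54.63011; 0 + 54.63011/60 = 0.9105018
  hemisphere W, so the sign is −
Point 3:
  Lat: split at 2 digits → 45° and 38.996′; 45 + 38.996/60 = 45.6499333
  hemisphere S, so the sign is −
  Lon: split at 3 digits → 102° and 50.893′; 102 + 50.893/60 = 102.8482167
  E ⇒ keep positive
Point 4:
  Latitude: 35.74′ = 0.595667°; total 0.5956667
  N → positive
  Longitude: 24.95′ = 0.415833°; total 112.4158333
  E ⇒ keep positive
Point 5:
  φ: 68° + 33/60 + 38.1/3600 = 68 + 0.550000 + 0.010583 = 68.5605833
  hemisphere S, so the sign is −
  Longitude: 48 + 14/60 + 9.8/3600 = 48.2360556
  E → positive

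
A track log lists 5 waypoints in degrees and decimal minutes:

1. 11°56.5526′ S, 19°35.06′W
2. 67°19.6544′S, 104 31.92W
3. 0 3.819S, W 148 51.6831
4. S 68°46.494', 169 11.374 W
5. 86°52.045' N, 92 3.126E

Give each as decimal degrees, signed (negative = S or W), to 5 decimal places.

1. -11.94254, -19.58433
2. -67.32757, -104.53200
3. -0.06365, -148.86139
4. -68.77490, -169.18957
5. 86.86742, 92.05210

Point 1:
  Latitude: 11 + 56.5526/60 = 11.942543
  S → negative
  λ: 19 + 35.06/60 = 19.584333
  hemisphere W, so the sign is −
Point 2:
  φ: 19.6544′ = 0.327573°; total 67.327573
  S ⇒ negate
  Lon: 31.92′ = 0.532000°; total 104.532000
  hemisphere W, so the sign is −
Point 3:
  Latitude: 0 + 3.819/60 = 0.063650
  hemisphere S, so the sign is −
  λ: 148 + 51.6831/60 = 148.861385
  W → negative
Point 4:
  Lat: 46.494′ = 0.774900°; total 68.774900
  S → negative
  Longitude: 11.374′ = 0.189567°; total 169.189567
  hemisphere W, so the sign is −
Point 5:
  φ: 52.045′ = 0.867417°; total 86.867417
  N ⇒ keep positive
  Longitude: 3.126′ = 0.052100°; total 92.052100
  E → positive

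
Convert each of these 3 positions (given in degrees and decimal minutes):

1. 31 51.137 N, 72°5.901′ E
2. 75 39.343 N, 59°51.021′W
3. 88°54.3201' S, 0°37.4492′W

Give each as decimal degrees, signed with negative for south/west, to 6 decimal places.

1. 31.852283, 72.098350
2. 75.655717, -59.850350
3. -88.905335, -0.624153

Point 1:
  Lat: 51.137′ = 0.852283°; total 31.8522833
  N → positive
  λ: 72 + 5.901/60 = 72.0983500
  E ⇒ keep positive
Point 2:
  φ: 39.343′ = 0.655717°; total 75.6557167
  N → positive
  λ: 51.021′ = 0.850350°; total 59.8503500
  W → negative
Point 3:
  Latitude: 54.3201′ = 0.905335°; total 88.9053350
  S ⇒ negate
  Longitude: 37.4492′ = 0.624153°; total 0.6241533
  W ⇒ negate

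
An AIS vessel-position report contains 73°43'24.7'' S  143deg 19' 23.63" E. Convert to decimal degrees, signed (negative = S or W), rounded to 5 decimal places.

Latitude: 73 + 43/60 + 24.7/3600 = 73.723528
S → negative
Lon: 143° + 19/60 + 23.63/3600 = 143 + 0.316667 + 0.006564 = 143.323231
E ⇒ keep positive

-73.72353, 143.32323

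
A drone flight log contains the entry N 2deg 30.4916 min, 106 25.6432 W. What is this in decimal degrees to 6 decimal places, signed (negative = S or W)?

Latitude: 2 + 30.4916/60 = 2.5081933
N → positive
λ: 25.6432′ = 0.427387°; total 106.4273867
W ⇒ negate

2.508193, -106.427387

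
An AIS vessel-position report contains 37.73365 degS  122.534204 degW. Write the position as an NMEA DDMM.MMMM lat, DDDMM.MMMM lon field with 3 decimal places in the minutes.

Lat: 37° + 0.733650 × 60 = 37° 44.01900′
λ: 122° + 0.534204 × 60 = 122° 32.05224′

3744.019,S / 12232.052,W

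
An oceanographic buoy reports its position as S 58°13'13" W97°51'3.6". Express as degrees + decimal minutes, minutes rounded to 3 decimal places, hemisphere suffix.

φ: seconds/60 = 0.21667; minutes = 13 + 0.21667 = 13.21667
Lon: seconds/60 = 0.06000; minutes = 51 + 0.06000 = 51.06000

58° 13.217′ S, 97° 51.060′ W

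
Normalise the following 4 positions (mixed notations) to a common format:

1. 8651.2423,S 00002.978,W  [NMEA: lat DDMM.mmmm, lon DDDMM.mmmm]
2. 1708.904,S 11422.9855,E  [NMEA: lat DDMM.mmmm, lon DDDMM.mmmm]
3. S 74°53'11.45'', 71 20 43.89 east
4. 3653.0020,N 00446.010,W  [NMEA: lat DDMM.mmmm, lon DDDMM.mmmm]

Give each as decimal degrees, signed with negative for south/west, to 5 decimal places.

1. -86.85404, -0.04963
2. -17.14840, 114.38309
3. -74.88651, 71.34553
4. 36.88337, -4.76683

Point 1:
  Latitude: split at 2 digits → 86° and 51.2423′; 86 + 51.2423/60 = 86.854038
  hemisphere S, so the sign is −
  Longitude: degrees = first 3 digits = 0, minutes = 2.978; 0 + 2.978/60 = 0.049633
  hemisphere W, so the sign is −
Point 2:
  Latitude: split at 2 digits → 17° and 8.904′; 17 + 8.904/60 = 17.148400
  hemisphere S, so the sign is −
  Lon: degrees = first 3 digits = 114, minutes = 22.9855; 114 + 22.9855/60 = 114.383092
  E → positive
Point 3:
  Lat: 74 + 53/60 + 11.45/3600 = 74.886514
  S → negative
  Longitude: 71° + 20/60 + 43.89/3600 = 71 + 0.333333 + 0.012192 = 71.345525
  E ⇒ keep positive
Point 4:
  Lat: degrees = first 2 digits = 36, minutes = 53.002; 36 + 53.002/60 = 36.883367
  N → positive
  λ: degrees = first 3 digits = 4, minutes = 46.01; 4 + 46.01/60 = 4.766833
  W → negative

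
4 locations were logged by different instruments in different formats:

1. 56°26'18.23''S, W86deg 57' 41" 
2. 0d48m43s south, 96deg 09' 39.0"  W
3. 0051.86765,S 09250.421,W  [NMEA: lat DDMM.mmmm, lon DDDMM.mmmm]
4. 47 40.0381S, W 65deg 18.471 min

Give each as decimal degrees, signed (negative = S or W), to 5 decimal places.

Point 1:
  Lat: 26′ + 18.23″ = 26.30383′; 56 + 26.30383/60 = 56.438397
  S → negative
  Lon: 57′ + 41″ = 57.68333′; 86 + 57.68333/60 = 86.961389
  W → negative
Point 2:
  Lat: 0 + 48/60 + 43/3600 = 0.811944
  S ⇒ negate
  Lon: 96 + 9/60 + 39/3600 = 96.160833
  hemisphere W, so the sign is −
Point 3:
  φ: degrees = first 2 digits = 0, minutes = 51.86765; 0 + 51.86765/60 = 0.864461
  S → negative
  Longitude: degrees = first 3 digits = 92, minutes = 50.421; 92 + 50.421/60 = 92.840350
  hemisphere W, so the sign is −
Point 4:
  Lat: 40.0381′ = 0.667302°; total 47.667302
  hemisphere S, so the sign is −
  Longitude: 18.471′ = 0.307850°; total 65.307850
  hemisphere W, so the sign is −

1. -56.43840, -86.96139
2. -0.81194, -96.16083
3. -0.86446, -92.84035
4. -47.66730, -65.30785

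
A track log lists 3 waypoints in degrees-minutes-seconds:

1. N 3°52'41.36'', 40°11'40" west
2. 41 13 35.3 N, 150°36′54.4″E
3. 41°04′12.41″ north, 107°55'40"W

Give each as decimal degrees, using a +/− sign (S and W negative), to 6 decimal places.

Point 1:
  Latitude: 3 + 52/60 + 41.36/3600 = 3.8781556
  N ⇒ keep positive
  Lon: 11′ + 40″ = 11.66667′; 40 + 11.66667/60 = 40.1944444
  W ⇒ negate
Point 2:
  Latitude: 41° + 13/60 + 35.3/3600 = 41 + 0.216667 + 0.009806 = 41.2264722
  N → positive
  λ: 36′ + 54.4″ = 36.90667′; 150 + 36.90667/60 = 150.6151111
  E → positive
Point 3:
  Lat: 41 + 4/60 + 12.41/3600 = 41.0701139
  N → positive
  Longitude: 107° + 55/60 + 40/3600 = 107 + 0.916667 + 0.011111 = 107.9277778
  W → negative

1. 3.878156, -40.194444
2. 41.226472, 150.615111
3. 41.070114, -107.927778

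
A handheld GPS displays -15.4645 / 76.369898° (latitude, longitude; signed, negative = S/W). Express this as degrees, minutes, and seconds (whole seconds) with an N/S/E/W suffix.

Latitude is negative → S; |value| = 15.464500
Lat: 0.464500 × 60 = 27.87000′ → 27′, remainder × 60 = 52.20″
λ: whole degrees 76; 22.19388′ → 22′ and 11.63″

15°27′52″ S, 76°22′12″ E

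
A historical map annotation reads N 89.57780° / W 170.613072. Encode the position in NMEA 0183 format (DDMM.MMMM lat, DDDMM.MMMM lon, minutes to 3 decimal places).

φ: fractional part 0.577800 → 34.66800 minutes
λ: minutes = (170.613072 − 170) × 60 = 36.78432

8934.668,N / 17036.784,W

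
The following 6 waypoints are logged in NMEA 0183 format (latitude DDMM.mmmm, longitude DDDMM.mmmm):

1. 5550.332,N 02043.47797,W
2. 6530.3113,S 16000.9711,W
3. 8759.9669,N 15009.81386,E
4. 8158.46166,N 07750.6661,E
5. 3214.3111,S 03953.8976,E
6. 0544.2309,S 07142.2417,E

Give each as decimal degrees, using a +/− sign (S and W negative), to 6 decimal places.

Point 1:
  Latitude: split at 2 digits → 55° and 50.332′; 55 + 50.332/60 = 55.8388667
  N ⇒ keep positive
  λ: degrees = first 3 digits = 20, minutes = 43.47797; 20 + 43.47797/60 = 20.7246328
  W ⇒ negate
Point 2:
  Latitude: split at 2 digits → 65° and 30.3113′; 65 + 30.3113/60 = 65.5051883
  S → negative
  Longitude: split at 3 digits → 160° and 0.9711′; 160 + 0.9711/60 = 160.0161850
  hemisphere W, so the sign is −
Point 3:
  Latitude: split at 2 digits → 87° and 59.9669′; 87 + 59.9669/60 = 87.9994483
  N ⇒ keep positive
  Lon: degrees = first 3 digits = 150, minutes = 9.81386; 150 + 9.81386/60 = 150.1635643
  E ⇒ keep positive
Point 4:
  φ: split at 2 digits → 81° and 58.46166′; 81 + 58.46166/60 = 81.9743610
  N ⇒ keep positive
  Longitude: split at 3 digits → 077° and 50.6661′; 77 + 50.6661/60 = 77.8444350
  E ⇒ keep positive
Point 5:
  φ: degrees = first 2 digits = 32, minutes = 14.3111; 32 + 14.3111/60 = 32.2385183
  hemisphere S, so the sign is −
  λ: degrees = first 3 digits = 39, minutes = 53.8976; 39 + 53.8976/60 = 39.8982933
  E → positive
Point 6:
  φ: split at 2 digits → 05° and 44.2309′; 5 + 44.2309/60 = 5.7371817
  S → negative
  Lon: split at 3 digits → 071° and 42.2417′; 71 + 42.2417/60 = 71.7040283
  E → positive

1. 55.838867, -20.724633
2. -65.505188, -160.016185
3. 87.999448, 150.163564
4. 81.974361, 77.844435
5. -32.238518, 39.898293
6. -5.737182, 71.704028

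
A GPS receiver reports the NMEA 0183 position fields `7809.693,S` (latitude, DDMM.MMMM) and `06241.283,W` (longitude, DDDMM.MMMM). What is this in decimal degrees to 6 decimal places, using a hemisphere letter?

78.161550° S, 62.688050° W

Lat: split at 2 digits → 78° and 9.693′; 78 + 9.693/60 = 78.1615500
Longitude: degrees = first 3 digits = 62, minutes = 41.283; 62 + 41.283/60 = 62.6880500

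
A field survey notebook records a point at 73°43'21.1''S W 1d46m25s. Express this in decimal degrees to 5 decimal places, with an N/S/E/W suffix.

73.72253° S, 1.77361° W

Lat: 73° + 43/60 + 21.1/3600 = 73 + 0.716667 + 0.005861 = 73.722528
Lon: 46′ + 25″ = 46.41667′; 1 + 46.41667/60 = 1.773611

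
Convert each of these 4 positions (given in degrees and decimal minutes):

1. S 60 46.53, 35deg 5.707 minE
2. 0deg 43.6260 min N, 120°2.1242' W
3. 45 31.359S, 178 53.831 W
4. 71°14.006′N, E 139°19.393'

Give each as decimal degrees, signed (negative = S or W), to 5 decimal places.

Point 1:
  Lat: 60 + 46.53/60 = 60.775500
  hemisphere S, so the sign is −
  λ: 35 + 5.707/60 = 35.095117
  E → positive
Point 2:
  Latitude: 0 + 43.626/60 = 0.727100
  N ⇒ keep positive
  λ: 120 + 2.1242/60 = 120.035403
  hemisphere W, so the sign is −
Point 3:
  Lat: 45 + 31.359/60 = 45.522650
  hemisphere S, so the sign is −
  Longitude: 178 + 53.831/60 = 178.897183
  W ⇒ negate
Point 4:
  Latitude: 14.006′ = 0.233433°; total 71.233433
  N → positive
  Lon: 19.393′ = 0.323217°; total 139.323217
  E → positive

1. -60.77550, 35.09512
2. 0.72710, -120.03540
3. -45.52265, -178.89718
4. 71.23343, 139.32322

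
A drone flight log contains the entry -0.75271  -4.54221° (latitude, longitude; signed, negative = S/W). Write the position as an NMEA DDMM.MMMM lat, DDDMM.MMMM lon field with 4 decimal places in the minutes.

Latitude is negative → S; |value| = 0.752710
φ: minutes = (0.752710 − 0) × 60 = 45.162600
Longitude is negative → W; |value| = 4.542210
λ: fractional part 0.542210 → 32.532600 minutes

0045.1626,S / 00432.5326,W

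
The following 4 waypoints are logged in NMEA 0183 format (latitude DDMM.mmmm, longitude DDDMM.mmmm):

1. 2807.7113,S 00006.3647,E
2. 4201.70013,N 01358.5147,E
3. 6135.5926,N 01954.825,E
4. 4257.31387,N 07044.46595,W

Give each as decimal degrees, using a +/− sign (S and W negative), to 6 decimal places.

Point 1:
  φ: degrees = first 2 digits = 28, minutes = 7.7113; 28 + 7.7113/60 = 28.1285217
  S → negative
  λ: split at 3 digits → 000° and 6.3647′; 0 + 6.3647/60 = 0.1060783
  E ⇒ keep positive
Point 2:
  φ: degrees = first 2 digits = 42, minutes = 1.70013; 42 + 1.70013/60 = 42.0283355
  N ⇒ keep positive
  Longitude: split at 3 digits → 013° and 58.5147′; 13 + 58.5147/60 = 13.9752450
  E ⇒ keep positive
Point 3:
  Lat: split at 2 digits → 61° and 35.5926′; 61 + 35.5926/60 = 61.5932100
  N → positive
  Longitude: split at 3 digits → 019° and 54.825′; 19 + 54.825/60 = 19.9137500
  E → positive
Point 4:
  Latitude: degrees = first 2 digits = 42, minutes = 57.31387; 42 + 57.31387/60 = 42.9552312
  N ⇒ keep positive
  Lon: degrees = first 3 digits = 70, minutes = 44.46595; 70 + 44.46595/60 = 70.7410992
  W → negative

1. -28.128522, 0.106078
2. 42.028336, 13.975245
3. 61.593210, 19.913750
4. 42.955231, -70.741099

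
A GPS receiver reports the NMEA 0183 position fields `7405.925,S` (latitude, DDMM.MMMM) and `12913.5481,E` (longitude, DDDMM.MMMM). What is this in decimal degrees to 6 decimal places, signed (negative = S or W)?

-74.098750, 129.225802

Latitude: split at 2 digits → 74° and 5.925′; 74 + 5.925/60 = 74.0987500
S ⇒ negate
Lon: split at 3 digits → 129° and 13.5481′; 129 + 13.5481/60 = 129.2258017
E → positive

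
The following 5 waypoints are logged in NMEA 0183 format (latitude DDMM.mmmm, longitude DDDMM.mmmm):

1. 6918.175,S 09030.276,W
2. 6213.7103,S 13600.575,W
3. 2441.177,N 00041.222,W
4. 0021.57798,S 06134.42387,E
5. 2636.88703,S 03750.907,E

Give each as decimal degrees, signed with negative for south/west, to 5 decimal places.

1. -69.30292, -90.50460
2. -62.22851, -136.00958
3. 24.68628, -0.68703
4. -0.35963, 61.57373
5. -26.61478, 37.84845

Point 1:
  φ: degrees = first 2 digits = 69, minutes = 18.175; 69 + 18.175/60 = 69.302917
  hemisphere S, so the sign is −
  Lon: split at 3 digits → 090° and 30.276′; 90 + 30.276/60 = 90.504600
  W ⇒ negate
Point 2:
  φ: degrees = first 2 digits = 62, minutes = 13.7103; 62 + 13.7103/60 = 62.228505
  S → negative
  λ: split at 3 digits → 136° and 0.575′; 136 + 0.575/60 = 136.009583
  W ⇒ negate
Point 3:
  Lat: degrees = first 2 digits = 24, minutes = 41.177; 24 + 41.177/60 = 24.686283
  N ⇒ keep positive
  λ: degrees = first 3 digits = 0, minutes = 41.222; 0 + 41.222/60 = 0.687033
  W ⇒ negate
Point 4:
  Lat: degrees = first 2 digits = 0, minutes = 21.57798; 0 + 21.57798/60 = 0.359633
  hemisphere S, so the sign is −
  Longitude: degrees = first 3 digits = 61, minutes = 34.42387; 61 + 34.42387/60 = 61.573731
  E → positive
Point 5:
  φ: degrees = first 2 digits = 26, minutes = 36.88703; 26 + 36.88703/60 = 26.614784
  S → negative
  Lon: degrees = first 3 digits = 37, minutes = 50.907; 37 + 50.907/60 = 37.848450
  E ⇒ keep positive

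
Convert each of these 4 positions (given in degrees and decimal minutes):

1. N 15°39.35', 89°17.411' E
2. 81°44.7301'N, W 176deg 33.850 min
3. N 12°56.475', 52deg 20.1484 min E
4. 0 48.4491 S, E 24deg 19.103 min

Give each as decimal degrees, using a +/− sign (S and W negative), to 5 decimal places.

1. 15.65583, 89.29018
2. 81.74550, -176.56417
3. 12.94125, 52.33581
4. -0.80749, 24.31838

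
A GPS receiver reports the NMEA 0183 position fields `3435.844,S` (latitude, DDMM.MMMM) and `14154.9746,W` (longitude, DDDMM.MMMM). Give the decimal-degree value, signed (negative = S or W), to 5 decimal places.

-34.59740, -141.91624

Latitude: degrees = first 2 digits = 34, minutes = 35.844; 34 + 35.844/60 = 34.597400
hemisphere S, so the sign is −
Longitude: split at 3 digits → 141° and 54.9746′; 141 + 54.9746/60 = 141.916243
W → negative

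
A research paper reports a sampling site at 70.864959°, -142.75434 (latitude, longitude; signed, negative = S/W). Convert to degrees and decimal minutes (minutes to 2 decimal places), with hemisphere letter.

70° 51.90′ N, 142° 45.26′ W

Latitude: minutes = (70.864959 − 70) × 60 = 51.8975
Longitude is negative → W; |value| = 142.754340
λ: 142° + 0.754340 × 60 = 142° 45.2604′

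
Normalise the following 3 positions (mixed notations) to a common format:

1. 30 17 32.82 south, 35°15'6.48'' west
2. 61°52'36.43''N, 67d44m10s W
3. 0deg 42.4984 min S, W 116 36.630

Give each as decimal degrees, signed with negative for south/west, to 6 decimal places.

1. -30.292450, -35.251800
2. 61.876786, -67.736111
3. -0.708307, -116.610500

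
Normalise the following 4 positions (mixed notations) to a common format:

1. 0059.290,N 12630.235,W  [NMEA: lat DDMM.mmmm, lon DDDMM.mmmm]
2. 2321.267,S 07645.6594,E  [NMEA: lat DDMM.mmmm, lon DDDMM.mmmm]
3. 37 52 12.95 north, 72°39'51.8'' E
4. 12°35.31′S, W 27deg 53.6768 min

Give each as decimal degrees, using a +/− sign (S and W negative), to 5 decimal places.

Point 1:
  φ: degrees = first 2 digits = 0, minutes = 59.29; 0 + 59.29/60 = 0.988167
  N → positive
  λ: degrees = first 3 digits = 126, minutes = 30.235; 126 + 30.235/60 = 126.503917
  hemisphere W, so the sign is −
Point 2:
  Lat: degrees = first 2 digits = 23, minutes = 21.267; 23 + 21.267/60 = 23.354450
  hemisphere S, so the sign is −
  λ: degrees = first 3 digits = 76, minutes = 45.6594; 76 + 45.6594/60 = 76.760990
  E ⇒ keep positive
Point 3:
  φ: 37 + 52/60 + 12.95/3600 = 37.870264
  N ⇒ keep positive
  Longitude: 72° + 39/60 + 51.8/3600 = 72 + 0.650000 + 0.014389 = 72.664389
  E ⇒ keep positive
Point 4:
  φ: 12 + 35.31/60 = 12.588500
  hemisphere S, so the sign is −
  λ: 53.6768′ = 0.894613°; total 27.894613
  W → negative

1. 0.98817, -126.50392
2. -23.35445, 76.76099
3. 37.87026, 72.66439
4. -12.58850, -27.89461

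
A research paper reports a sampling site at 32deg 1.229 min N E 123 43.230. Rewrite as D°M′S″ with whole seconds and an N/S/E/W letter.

32°01′14″ N, 123°43′14″ E

Latitude: fractional minutes 0.22900 × 60 = 13.74″
Lon: 43.23000′ → 43′ and 0.23000 × 60 = 13.80″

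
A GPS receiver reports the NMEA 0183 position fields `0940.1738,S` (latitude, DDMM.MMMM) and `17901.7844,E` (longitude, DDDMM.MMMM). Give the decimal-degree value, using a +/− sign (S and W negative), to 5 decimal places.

-9.66956, 179.02974

φ: degrees = first 2 digits = 9, minutes = 40.1738; 9 + 40.1738/60 = 9.669563
S → negative
Lon: split at 3 digits → 179° and 1.7844′; 179 + 1.7844/60 = 179.029740
E ⇒ keep positive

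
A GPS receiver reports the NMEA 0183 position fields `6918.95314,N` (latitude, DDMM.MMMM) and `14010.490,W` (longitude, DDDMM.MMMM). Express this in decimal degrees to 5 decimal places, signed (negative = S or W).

69.31589, -140.17483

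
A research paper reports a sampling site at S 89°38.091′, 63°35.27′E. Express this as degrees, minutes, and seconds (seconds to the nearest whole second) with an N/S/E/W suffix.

89°38′5″ S, 63°35′16″ E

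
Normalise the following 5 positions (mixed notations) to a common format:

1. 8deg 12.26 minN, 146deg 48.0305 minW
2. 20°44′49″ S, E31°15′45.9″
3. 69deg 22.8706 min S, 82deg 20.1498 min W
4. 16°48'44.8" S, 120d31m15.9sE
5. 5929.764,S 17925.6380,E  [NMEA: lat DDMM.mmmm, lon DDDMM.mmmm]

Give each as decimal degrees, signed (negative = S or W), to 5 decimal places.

Point 1:
  Lat: 12.26′ = 0.204333°; total 8.204333
  N ⇒ keep positive
  Lon: 146 + 48.0305/60 = 146.800508
  W → negative
Point 2:
  φ: 20° + 44/60 + 49/3600 = 20 + 0.733333 + 0.013611 = 20.746944
  S ⇒ negate
  Longitude: 31 + 15/60 + 45.9/3600 = 31.262750
  E → positive
Point 3:
  φ: 69 + 22.8706/60 = 69.381177
  S → negative
  Lon: 82 + 20.1498/60 = 82.335830
  W ⇒ negate
Point 4:
  φ: 16 + 48/60 + 44.8/3600 = 16.812444
  hemisphere S, so the sign is −
  Lon: 120 + 31/60 + 15.9/3600 = 120.521083
  E → positive
Point 5:
  Latitude: degrees = first 2 digits = 59, minutes = 29.764; 59 + 29.764/60 = 59.496067
  hemisphere S, so the sign is −
  Lon: degrees = first 3 digits = 179, minutes = 25.638; 179 + 25.638/60 = 179.427300
  E ⇒ keep positive

1. 8.20433, -146.80051
2. -20.74694, 31.26275
3. -69.38118, -82.33583
4. -16.81244, 120.52108
5. -59.49607, 179.42730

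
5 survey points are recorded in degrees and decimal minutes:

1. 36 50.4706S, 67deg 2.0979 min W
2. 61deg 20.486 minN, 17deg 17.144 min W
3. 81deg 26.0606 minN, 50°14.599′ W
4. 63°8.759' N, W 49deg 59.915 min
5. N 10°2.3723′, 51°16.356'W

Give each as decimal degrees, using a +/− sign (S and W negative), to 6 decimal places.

1. -36.841177, -67.034965
2. 61.341433, -17.285733
3. 81.434343, -50.243317
4. 63.145983, -49.998583
5. 10.039538, -51.272600

Point 1:
  φ: 50.4706′ = 0.841177°; total 36.8411767
  S ⇒ negate
  Lon: 67 + 2.0979/60 = 67.0349650
  hemisphere W, so the sign is −
Point 2:
  Lat: 20.486′ = 0.341433°; total 61.3414333
  N ⇒ keep positive
  Lon: 17 + 17.144/60 = 17.2857333
  W → negative
Point 3:
  Lat: 81 + 26.0606/60 = 81.4343433
  N ⇒ keep positive
  λ: 14.599′ = 0.243317°; total 50.2433167
  hemisphere W, so the sign is −
Point 4:
  φ: 63 + 8.759/60 = 63.1459833
  N → positive
  λ: 59.915′ = 0.998583°; total 49.9985833
  W → negative
Point 5:
  Latitude: 10 + 2.3723/60 = 10.0395383
  N → positive
  Lon: 51 + 16.356/60 = 51.2726000
  W ⇒ negate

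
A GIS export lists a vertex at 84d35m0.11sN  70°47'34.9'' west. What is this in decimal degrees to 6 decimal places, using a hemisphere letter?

φ: 84° + 35/60 + 0.11/3600 = 84 + 0.583333 + 0.000031 = 84.5833639
λ: 70° + 47/60 + 34.9/3600 = 70 + 0.783333 + 0.009694 = 70.7930278

84.583364° N, 70.793028° W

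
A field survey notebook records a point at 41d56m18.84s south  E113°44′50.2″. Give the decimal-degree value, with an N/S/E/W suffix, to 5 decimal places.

41.93857° S, 113.74728° E

Lat: 56′ + 18.84″ = 56.31400′; 41 + 56.31400/60 = 41.938567
Longitude: 113 + 44/60 + 50.2/3600 = 113.747278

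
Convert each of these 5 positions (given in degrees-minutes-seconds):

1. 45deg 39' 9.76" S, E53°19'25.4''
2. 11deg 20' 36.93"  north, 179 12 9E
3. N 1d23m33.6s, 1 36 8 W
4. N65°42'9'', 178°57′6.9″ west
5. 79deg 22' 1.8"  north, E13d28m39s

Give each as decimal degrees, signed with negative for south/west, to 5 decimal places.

Point 1:
  Lat: 39′ + 9.76″ = 39.16267′; 45 + 39.16267/60 = 45.652711
  S → negative
  Lon: 19′ + 25.4″ = 19.42333′; 53 + 19.42333/60 = 53.323722
  E ⇒ keep positive
Point 2:
  Lat: 20′ + 36.93″ = 20.61550′; 11 + 20.61550/60 = 11.343592
  N ⇒ keep positive
  Longitude: 12′ + 9″ = 12.15000′; 179 + 12.15000/60 = 179.202500
  E → positive
Point 3:
  Latitude: 1° + 23/60 + 33.6/3600 = 1 + 0.383333 + 0.009333 = 1.392667
  N → positive
  Longitude: 1 + 36/60 + 8/3600 = 1.602222
  W → negative
Point 4:
  Lat: 65° + 42/60 + 9/3600 = 65 + 0.700000 + 0.002500 = 65.702500
  N ⇒ keep positive
  Longitude: 57′ + 6.9″ = 57.11500′; 178 + 57.11500/60 = 178.951917
  W → negative
Point 5:
  Lat: 22′ + 1.8″ = 22.03000′; 79 + 22.03000/60 = 79.367167
  N → positive
  λ: 13° + 28/60 + 39/3600 = 13 + 0.466667 + 0.010833 = 13.477500
  E ⇒ keep positive

1. -45.65271, 53.32372
2. 11.34359, 179.20250
3. 1.39267, -1.60222
4. 65.70250, -178.95192
5. 79.36717, 13.47750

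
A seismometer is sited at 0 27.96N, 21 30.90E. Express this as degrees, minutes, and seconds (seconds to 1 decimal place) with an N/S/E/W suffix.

Lat: 27.96000′ → 27′ and 0.96000 × 60 = 57.600″
λ: 30.90000′ → 30′ and 0.90000 × 60 = 54.000″

0°27′57.6″ N, 21°30′54.0″ E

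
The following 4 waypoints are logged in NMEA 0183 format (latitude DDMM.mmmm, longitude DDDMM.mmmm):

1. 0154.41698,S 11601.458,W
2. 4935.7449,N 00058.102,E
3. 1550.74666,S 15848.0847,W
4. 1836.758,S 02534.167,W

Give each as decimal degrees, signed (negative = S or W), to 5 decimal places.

Point 1:
  Latitude: degrees = first 2 digits = 1, minutes = 54.41698; 1 + 54.41698/60 = 1.906950
  hemisphere S, so the sign is −
  Longitude: degrees = first 3 digits = 116, minutes = 1.458; 116 + 1.458/60 = 116.024300
  W ⇒ negate
Point 2:
  Latitude: split at 2 digits → 49° and 35.7449′; 49 + 35.7449/60 = 49.595748
  N → positive
  λ: split at 3 digits → 000° and 58.102′; 0 + 58.102/60 = 0.968367
  E ⇒ keep positive
Point 3:
  Lat: split at 2 digits → 15° and 50.74666′; 15 + 50.74666/60 = 15.845778
  S ⇒ negate
  Longitude: degrees = first 3 digits = 158, minutes = 48.0847; 158 + 48.0847/60 = 158.801412
  W → negative
Point 4:
  Lat: degrees = first 2 digits = 18, minutes = 36.758; 18 + 36.758/60 = 18.612633
  S → negative
  Lon: degrees = first 3 digits = 25, minutes = 34.167; 25 + 34.167/60 = 25.569450
  hemisphere W, so the sign is −

1. -1.90695, -116.02430
2. 49.59575, 0.96837
3. -15.84578, -158.80141
4. -18.61263, -25.56945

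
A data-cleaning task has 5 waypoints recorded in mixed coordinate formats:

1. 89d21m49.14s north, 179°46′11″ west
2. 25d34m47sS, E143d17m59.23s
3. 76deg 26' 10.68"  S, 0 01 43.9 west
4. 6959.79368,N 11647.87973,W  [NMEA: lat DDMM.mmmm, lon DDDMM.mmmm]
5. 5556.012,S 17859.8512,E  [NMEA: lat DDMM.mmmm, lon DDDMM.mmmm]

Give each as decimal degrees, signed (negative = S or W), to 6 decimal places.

1. 89.363650, -179.769722
2. -25.579722, 143.299786
3. -76.436300, -0.028861
4. 69.996561, -116.797996
5. -55.933533, 178.997520

Point 1:
  Lat: 21′ + 49.14″ = 21.81900′; 89 + 21.81900/60 = 89.3636500
  N → positive
  Lon: 46′ + 11″ = 46.18333′; 179 + 46.18333/60 = 179.7697222
  hemisphere W, so the sign is −
Point 2:
  Latitude: 34′ + 47″ = 34.78333′; 25 + 34.78333/60 = 25.5797222
  S ⇒ negate
  λ: 143 + 17/60 + 59.23/3600 = 143.2997861
  E ⇒ keep positive
Point 3:
  φ: 76 + 26/60 + 10.68/3600 = 76.4363000
  S ⇒ negate
  Lon: 0 + 1/60 + 43.9/3600 = 0.0288611
  hemisphere W, so the sign is −
Point 4:
  Latitude: degrees = first 2 digits = 69, minutes = 59.79368; 69 + 59.79368/60 = 69.9965613
  N → positive
  λ: split at 3 digits → 116° and 47.87973′; 116 + 47.87973/60 = 116.7979955
  W → negative
Point 5:
  φ: split at 2 digits → 55° and 56.012′; 55 + 56.012/60 = 55.9335333
  S → negative
  Longitude: split at 3 digits → 178° and 59.8512′; 178 + 59.8512/60 = 178.9975200
  E → positive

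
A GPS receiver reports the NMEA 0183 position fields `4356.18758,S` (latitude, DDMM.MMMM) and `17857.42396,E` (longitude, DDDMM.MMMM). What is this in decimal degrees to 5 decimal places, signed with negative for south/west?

-43.93646, 178.95707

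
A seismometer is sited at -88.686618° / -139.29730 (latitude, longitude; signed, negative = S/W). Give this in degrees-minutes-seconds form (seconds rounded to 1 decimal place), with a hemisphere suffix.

88°41′11.8″ S, 139°17′50.3″ W

Latitude is negative → S; |value| = 88.686618
φ: whole degrees 88; 41.19708′ → 41′ and 11.825″
Longitude is negative → W; |value| = 139.297300
Lon: whole degrees 139; 17.83800′ → 17′ and 50.280″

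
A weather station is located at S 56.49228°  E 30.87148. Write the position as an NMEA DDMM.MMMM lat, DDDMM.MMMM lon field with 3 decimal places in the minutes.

Lat: minutes = (56.492280 − 56) × 60 = 29.53680
λ: fractional part 0.871480 → 52.28880 minutes

5629.537,S / 03052.289,E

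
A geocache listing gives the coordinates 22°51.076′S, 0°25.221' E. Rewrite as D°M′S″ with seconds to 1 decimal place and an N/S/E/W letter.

22°51′4.6″ S, 0°25′13.3″ E

Latitude: 51.07600′ → 51′ and 0.07600 × 60 = 4.560″
Lon: 25.22100′ → 25′ and 0.22100 × 60 = 13.260″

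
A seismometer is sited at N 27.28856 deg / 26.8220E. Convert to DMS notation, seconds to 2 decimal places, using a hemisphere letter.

φ: whole degrees 27; 17.31360′ → 17′ and 18.8160″
λ: whole degrees 26; 49.32000′ → 49′ and 19.2000″

27°17′18.82″ N, 26°49′19.20″ E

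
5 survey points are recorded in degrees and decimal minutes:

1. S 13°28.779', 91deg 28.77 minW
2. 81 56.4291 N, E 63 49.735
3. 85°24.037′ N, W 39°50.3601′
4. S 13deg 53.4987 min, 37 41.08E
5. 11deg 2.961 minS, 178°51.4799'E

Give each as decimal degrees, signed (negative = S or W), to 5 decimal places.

Point 1:
  Latitude: 13 + 28.779/60 = 13.479650
  S ⇒ negate
  Lon: 28.77′ = 0.479500°; total 91.479500
  W ⇒ negate
Point 2:
  Lat: 81 + 56.4291/60 = 81.940485
  N → positive
  λ: 63 + 49.735/60 = 63.828917
  E ⇒ keep positive
Point 3:
  Latitude: 24.037′ = 0.400617°; total 85.400617
  N ⇒ keep positive
  Longitude: 39 + 50.3601/60 = 39.839335
  hemisphere W, so the sign is −
Point 4:
  Lat: 53.4987′ = 0.891645°; total 13.891645
  hemisphere S, so the sign is −
  λ: 37 + 41.08/60 = 37.684667
  E ⇒ keep positive
Point 5:
  Lat: 11 + 2.961/60 = 11.049350
  S → negative
  Longitude: 178 + 51.4799/60 = 178.857998
  E ⇒ keep positive

1. -13.47965, -91.47950
2. 81.94049, 63.82892
3. 85.40062, -39.83934
4. -13.89165, 37.68467
5. -11.04935, 178.85800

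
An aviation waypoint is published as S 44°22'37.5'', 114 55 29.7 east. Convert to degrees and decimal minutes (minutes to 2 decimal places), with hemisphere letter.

44° 22.63′ S, 114° 55.50′ E

Lat: seconds/60 = 0.62500; minutes = 22 + 0.62500 = 22.6250
Lon: seconds/60 = 0.49500; minutes = 55 + 0.49500 = 55.4950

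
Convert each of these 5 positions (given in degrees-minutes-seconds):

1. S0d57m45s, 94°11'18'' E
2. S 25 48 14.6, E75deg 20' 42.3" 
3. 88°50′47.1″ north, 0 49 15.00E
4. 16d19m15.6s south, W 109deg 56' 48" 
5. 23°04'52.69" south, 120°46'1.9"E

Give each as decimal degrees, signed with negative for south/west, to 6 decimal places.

1. -0.962500, 94.188333
2. -25.804056, 75.345083
3. 88.846417, 0.820833
4. -16.321000, -109.946667
5. -23.081303, 120.767194

Point 1:
  Lat: 0 + 57/60 + 45/3600 = 0.9625000
  hemisphere S, so the sign is −
  Longitude: 94 + 11/60 + 18/3600 = 94.1883333
  E ⇒ keep positive
Point 2:
  φ: 25 + 48/60 + 14.6/3600 = 25.8040556
  hemisphere S, so the sign is −
  λ: 75 + 20/60 + 42.3/3600 = 75.3450833
  E ⇒ keep positive
Point 3:
  φ: 50′ + 47.1″ = 50.78500′; 88 + 50.78500/60 = 88.8464167
  N ⇒ keep positive
  Lon: 49′ + 15″ = 49.25000′; 0 + 49.25000/60 = 0.8208333
  E → positive
Point 4:
  φ: 16° + 19/60 + 15.6/3600 = 16 + 0.316667 + 0.004333 = 16.3210000
  hemisphere S, so the sign is −
  λ: 109° + 56/60 + 48/3600 = 109 + 0.933333 + 0.013333 = 109.9466667
  W ⇒ negate
Point 5:
  Lat: 23 + 4/60 + 52.69/3600 = 23.0813028
  S → negative
  Longitude: 120 + 46/60 + 1.9/3600 = 120.7671944
  E ⇒ keep positive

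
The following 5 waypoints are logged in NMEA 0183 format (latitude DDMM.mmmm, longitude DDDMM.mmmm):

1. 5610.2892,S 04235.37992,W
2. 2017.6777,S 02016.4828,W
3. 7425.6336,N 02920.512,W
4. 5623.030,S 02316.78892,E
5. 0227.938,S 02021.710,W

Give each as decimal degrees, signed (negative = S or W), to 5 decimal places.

Point 1:
  φ: degrees = first 2 digits = 56, minutes = 10.2892; 56 + 10.2892/60 = 56.171487
  hemisphere S, so the sign is −
  Longitude: degrees = first 3 digits = 42, minutes = 35.37992; 42 + 35.37992/60 = 42.589665
  W ⇒ negate
Point 2:
  Latitude: degrees = first 2 digits = 20, minutes = 17.6777; 20 + 17.6777/60 = 20.294628
  hemisphere S, so the sign is −
  Longitude: degrees = first 3 digits = 20, minutes = 16.4828; 20 + 16.4828/60 = 20.274713
  W ⇒ negate
Point 3:
  φ: split at 2 digits → 74° and 25.6336′; 74 + 25.6336/60 = 74.427227
  N ⇒ keep positive
  λ: degrees = first 3 digits = 29, minutes = 20.512; 29 + 20.512/60 = 29.341867
  W ⇒ negate
Point 4:
  Lat: split at 2 digits → 56° and 23.03′; 56 + 23.03/60 = 56.383833
  S ⇒ negate
  Lon: split at 3 digits → 023° and 16.78892′; 23 + 16.78892/60 = 23.279815
  E → positive
Point 5:
  Lat: split at 2 digits → 02° and 27.938′; 2 + 27.938/60 = 2.465633
  hemisphere S, so the sign is −
  Lon: split at 3 digits → 020° and 21.71′; 20 + 21.71/60 = 20.361833
  hemisphere W, so the sign is −

1. -56.17149, -42.58967
2. -20.29463, -20.27471
3. 74.42723, -29.34187
4. -56.38383, 23.27982
5. -2.46563, -20.36183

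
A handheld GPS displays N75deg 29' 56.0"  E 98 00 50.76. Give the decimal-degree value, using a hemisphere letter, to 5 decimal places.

Lat: 75 + 29/60 + 56/3600 = 75.498889
λ: 0′ + 50.76″ = 0.84600′; 98 + 0.84600/60 = 98.014100

75.49889° N, 98.01410° E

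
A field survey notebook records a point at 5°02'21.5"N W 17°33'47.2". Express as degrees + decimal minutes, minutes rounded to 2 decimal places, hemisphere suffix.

5° 2.36′ N, 17° 33.79′ W

Lat: seconds/60 = 0.35833; minutes = 2 + 0.35833 = 2.3583
λ: seconds/60 = 0.78667; minutes = 33 + 0.78667 = 33.7867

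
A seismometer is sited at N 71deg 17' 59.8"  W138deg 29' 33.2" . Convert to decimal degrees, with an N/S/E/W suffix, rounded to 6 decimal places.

Lat: 71° + 17/60 + 59.8/3600 = 71 + 0.283333 + 0.016611 = 71.2999444
Longitude: 29′ + 33.2″ = 29.55333′; 138 + 29.55333/60 = 138.4925556

71.299944° N, 138.492556° W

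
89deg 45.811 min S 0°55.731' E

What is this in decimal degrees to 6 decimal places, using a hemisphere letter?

89.763517° S, 0.928850° E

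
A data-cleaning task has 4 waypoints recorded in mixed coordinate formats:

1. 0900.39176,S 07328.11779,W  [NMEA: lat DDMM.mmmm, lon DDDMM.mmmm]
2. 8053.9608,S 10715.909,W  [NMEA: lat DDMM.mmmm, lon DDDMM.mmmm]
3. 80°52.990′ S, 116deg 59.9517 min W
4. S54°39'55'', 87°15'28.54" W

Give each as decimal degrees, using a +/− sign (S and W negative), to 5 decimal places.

Point 1:
  Lat: split at 2 digits → 09° and 0.39176′; 9 + 0.39176/60 = 9.006529
  S → negative
  Lon: split at 3 digits → 073° and 28.11779′; 73 + 28.11779/60 = 73.468630
  W ⇒ negate
Point 2:
  φ: split at 2 digits → 80° and 53.9608′; 80 + 53.9608/60 = 80.899347
  S → negative
  Lon: degrees = first 3 digits = 107, minutes = 15.909; 107 + 15.909/60 = 107.265150
  hemisphere W, so the sign is −
Point 3:
  φ: 52.99′ = 0.883167°; total 80.883167
  hemisphere S, so the sign is −
  Longitude: 59.9517′ = 0.999195°; total 116.999195
  W ⇒ negate
Point 4:
  φ: 39′ + 55″ = 39.91667′; 54 + 39.91667/60 = 54.665278
  S → negative
  Longitude: 87° + 15/60 + 28.54/3600 = 87 + 0.250000 + 0.007928 = 87.257928
  W → negative

1. -9.00653, -73.46863
2. -80.89935, -107.26515
3. -80.88317, -116.99920
4. -54.66528, -87.25793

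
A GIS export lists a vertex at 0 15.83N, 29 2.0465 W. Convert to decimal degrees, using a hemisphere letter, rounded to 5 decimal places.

Lat: 15.83′ = 0.263833°; total 0.263833
Lon: 29 + 2.0465/60 = 29.034108

0.26383° N, 29.03411° W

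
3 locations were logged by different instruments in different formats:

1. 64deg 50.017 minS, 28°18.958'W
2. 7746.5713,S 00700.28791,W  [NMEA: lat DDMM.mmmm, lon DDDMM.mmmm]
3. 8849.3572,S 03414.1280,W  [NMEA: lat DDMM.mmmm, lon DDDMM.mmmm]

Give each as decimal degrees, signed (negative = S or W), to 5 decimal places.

Point 1:
  φ: 50.017′ = 0.833617°; total 64.833617
  S ⇒ negate
  Longitude: 18.958′ = 0.315967°; total 28.315967
  hemisphere W, so the sign is −
Point 2:
  Latitude: split at 2 digits → 77° and 46.5713′; 77 + 46.5713/60 = 77.776188
  S ⇒ negate
  Longitude: degrees = first 3 digits = 7, minutes = 0.28791; 7 + 0.28791/60 = 7.004799
  W ⇒ negate
Point 3:
  φ: split at 2 digits → 88° and 49.3572′; 88 + 49.3572/60 = 88.822620
  S ⇒ negate
  Lon: degrees = first 3 digits = 34, minutes = 14.128; 34 + 14.128/60 = 34.235467
  W → negative

1. -64.83362, -28.31597
2. -77.77619, -7.00480
3. -88.82262, -34.23547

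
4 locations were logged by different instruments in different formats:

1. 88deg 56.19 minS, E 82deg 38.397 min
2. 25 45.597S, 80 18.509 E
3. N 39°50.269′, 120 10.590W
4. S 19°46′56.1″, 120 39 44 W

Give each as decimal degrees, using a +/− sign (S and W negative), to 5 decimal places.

1. -88.93650, 82.63995
2. -25.75995, 80.30848
3. 39.83782, -120.17650
4. -19.78225, -120.66222

Point 1:
  φ: 88 + 56.19/60 = 88.936500
  hemisphere S, so the sign is −
  Lon: 82 + 38.397/60 = 82.639950
  E ⇒ keep positive
Point 2:
  φ: 45.597′ = 0.759950°; total 25.759950
  S → negative
  Lon: 80 + 18.509/60 = 80.308483
  E → positive
Point 3:
  φ: 39 + 50.269/60 = 39.837817
  N ⇒ keep positive
  λ: 120 + 10.59/60 = 120.176500
  W ⇒ negate
Point 4:
  Latitude: 19° + 46/60 + 56.1/3600 = 19 + 0.766667 + 0.015583 = 19.782250
  S ⇒ negate
  Longitude: 39′ + 44″ = 39.73333′; 120 + 39.73333/60 = 120.662222
  hemisphere W, so the sign is −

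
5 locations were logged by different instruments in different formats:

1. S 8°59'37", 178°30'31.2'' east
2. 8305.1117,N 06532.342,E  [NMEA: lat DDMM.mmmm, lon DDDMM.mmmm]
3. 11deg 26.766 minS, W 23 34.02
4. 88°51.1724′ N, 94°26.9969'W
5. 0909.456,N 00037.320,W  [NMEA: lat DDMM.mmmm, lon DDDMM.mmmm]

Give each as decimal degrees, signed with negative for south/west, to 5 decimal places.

1. -8.99361, 178.50867
2. 83.08520, 65.53903
3. -11.44610, -23.56700
4. 88.85287, -94.44995
5. 9.15760, -0.62200

Point 1:
  Latitude: 59′ + 37″ = 59.61667′; 8 + 59.61667/60 = 8.993611
  hemisphere S, so the sign is −
  Lon: 178 + 30/60 + 31.2/3600 = 178.508667
  E → positive
Point 2:
  φ: split at 2 digits → 83° and 5.1117′; 83 + 5.1117/60 = 83.085195
  N ⇒ keep positive
  Lon: degrees = first 3 digits = 65, minutes = 32.342; 65 + 32.342/60 = 65.539033
  E → positive
Point 3:
  Latitude: 26.766′ = 0.446100°; total 11.446100
  S → negative
  λ: 34.02′ = 0.567000°; total 23.567000
  W ⇒ negate
Point 4:
  Lat: 88 + 51.1724/60 = 88.852873
  N → positive
  Longitude: 94 + 26.9969/60 = 94.449948
  W ⇒ negate
Point 5:
  φ: split at 2 digits → 09° and 9.456′; 9 + 9.456/60 = 9.157600
  N → positive
  λ: degrees = first 3 digits = 0, minutes = 37.32; 0 + 37.32/60 = 0.622000
  W → negative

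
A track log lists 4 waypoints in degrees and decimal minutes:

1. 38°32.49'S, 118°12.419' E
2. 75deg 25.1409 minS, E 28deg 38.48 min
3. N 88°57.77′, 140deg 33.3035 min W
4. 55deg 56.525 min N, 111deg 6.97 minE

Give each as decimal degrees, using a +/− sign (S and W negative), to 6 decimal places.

1. -38.541500, 118.206983
2. -75.419015, 28.641333
3. 88.962833, -140.555058
4. 55.942083, 111.116167

Point 1:
  Lat: 32.49′ = 0.541500°; total 38.5415000
  S → negative
  Longitude: 118 + 12.419/60 = 118.2069833
  E → positive
Point 2:
  Lat: 25.1409′ = 0.419015°; total 75.4190150
  S ⇒ negate
  Longitude: 28 + 38.48/60 = 28.6413333
  E → positive
Point 3:
  φ: 57.77′ = 0.962833°; total 88.9628333
  N ⇒ keep positive
  Longitude: 33.3035′ = 0.555058°; total 140.5550583
  hemisphere W, so the sign is −
Point 4:
  Lat: 56.525′ = 0.942083°; total 55.9420833
  N ⇒ keep positive
  Longitude: 111 + 6.97/60 = 111.1161667
  E ⇒ keep positive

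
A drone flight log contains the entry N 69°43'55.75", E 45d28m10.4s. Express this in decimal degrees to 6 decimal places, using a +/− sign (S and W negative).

Latitude: 69° + 43/60 + 55.75/3600 = 69 + 0.716667 + 0.015486 = 69.7321528
N ⇒ keep positive
λ: 28′ + 10.4″ = 28.17333′; 45 + 28.17333/60 = 45.4695556
E ⇒ keep positive

69.732153, 45.469556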